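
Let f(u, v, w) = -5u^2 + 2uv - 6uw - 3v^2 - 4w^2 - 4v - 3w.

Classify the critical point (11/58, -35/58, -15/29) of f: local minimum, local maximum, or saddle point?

local maximum

The Hessian is constant: H = [[-10, 2, -6], [2, -6, 0], [-6, 0, -8]].
Leading principal minors: Δ₁ = -10, Δ₂ = 56, Δ₃ = -232.
The minors alternate sign starting negative (−, +, −), so H is negative definite: a local maximum.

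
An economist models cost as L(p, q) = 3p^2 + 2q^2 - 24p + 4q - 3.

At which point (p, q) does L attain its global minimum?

(4, -1)

L(p,q) separates as A(p) + B(q) − 3, so its minimum is min A + min B − 3.
A'(p) = 6p - 24 vanishes at p ∈ {4}; B'(q) = 4q + 4 vanishes at q ∈ {-1}.
Local minima of A (where A''>0): A(4)=-48. Local minima of B: B(-1)=-2.
So the global minimum of L is A(4) + B(-1) − 3 = -48 − 2 − 3 = -53, attained at (4, -1).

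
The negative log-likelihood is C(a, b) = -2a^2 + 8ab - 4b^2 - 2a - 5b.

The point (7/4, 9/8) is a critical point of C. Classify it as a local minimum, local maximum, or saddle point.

The Hessian of C is constant: H = [[-4, 8], [8, -8]].
det(H) = (-4)·(-8) − 8² = -32.
Since det(H) < 0, H is indefinite and the critical point is a saddle point.

saddle point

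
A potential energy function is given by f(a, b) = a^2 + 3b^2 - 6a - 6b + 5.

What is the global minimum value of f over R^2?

-7

f(a,b) separates as P(a) + Q(b) + 5, so its minimum is min P + min Q + 5.
P'(a) = 2a - 6 vanishes at a ∈ {3}; Q'(b) = 6b - 6 vanishes at b ∈ {1}.
Local minima of P (where P''>0): P(3)=-9. Local minima of Q: Q(1)=-3.
So the global minimum of f is P(3) + Q(1) + 5 = -9 − 3 + 5 = -7, attained at (3, 1).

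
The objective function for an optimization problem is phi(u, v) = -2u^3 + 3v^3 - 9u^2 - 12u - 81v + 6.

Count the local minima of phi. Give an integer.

phi separates as a function of u plus a function of v, so ∇phi=0 decouples.
∂phi/∂u = -6(u + 1)(u + 2) = 0 at u ∈ {-2, -1}; ∂phi/∂v = 9(v - 3)(v + 3) = 0 at v ∈ {-3, 3}.
The Hessian is diagonal: diag(phi_uu, phi_vv). Second derivatives: phi_uu(-2)=6, phi_uu(-1)=-6; phi_vv(-3)=-54, phi_vv(3)=54.
Local minima occur where both diagonal entries positive: (-2, 3). Count: 1.

1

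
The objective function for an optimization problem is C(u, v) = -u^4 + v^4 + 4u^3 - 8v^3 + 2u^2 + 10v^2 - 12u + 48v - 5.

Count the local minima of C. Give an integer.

C separates as a function of u plus a function of v, so ∇C=0 decouples.
∂C/∂u = -4(u - 3)(u - 1)(u + 1) = 0 at u ∈ {-1, 1, 3}; ∂C/∂v = 4(v - 4)(v - 3)(v + 1) = 0 at v ∈ {-1, 3, 4}.
The Hessian is diagonal: diag(C_uu, C_vv). Second derivatives: C_uu(-1)=-32, C_uu(1)=16, C_uu(3)=-32; C_vv(-1)=80, C_vv(3)=-16, C_vv(4)=20.
Local minima occur where both diagonal entries positive: (1, -1), (1, 4). Count: 2.

2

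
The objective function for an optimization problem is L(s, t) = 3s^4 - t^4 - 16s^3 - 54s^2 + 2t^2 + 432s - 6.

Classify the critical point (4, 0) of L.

The mixed partial ∂²L/∂s∂t is 0, so the Hessian at any point is diag(L_ss, L_tt) = diag(12(3s^2 - 8s - 9), 4(-3t^2 + 1)).
At (4, 0): H = diag(84, 4).
Both eigenvalues are positive, so H is positive definite: a local minimum.

local minimum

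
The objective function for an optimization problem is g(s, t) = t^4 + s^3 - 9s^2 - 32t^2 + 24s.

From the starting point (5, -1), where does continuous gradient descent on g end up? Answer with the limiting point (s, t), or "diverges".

(4, -4)

g is separable, so gradient descent decouples: s follows -∂g/∂s, t follows -∂g/∂t.
∂g/∂s = 3(s - 4)(s - 2); at s=5 this is 9, so s decreases.
∂g/∂t = 4t(t - 4)(t + 4); at t=-1 this is 60, so t decreases.
s converges to its nearest critical value 4 (a local min of the s-part); t converges to -4. The iterate converges to (4, -4).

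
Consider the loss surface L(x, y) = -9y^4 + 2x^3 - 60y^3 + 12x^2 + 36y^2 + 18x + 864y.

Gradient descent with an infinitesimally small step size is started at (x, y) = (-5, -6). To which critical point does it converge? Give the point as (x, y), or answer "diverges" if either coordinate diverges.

diverges

L is separable, so gradient descent decouples: x follows -∂L/∂x, y follows -∂L/∂y.
∂L/∂x = 6(x + 1)(x + 3); at x=-5 this is 48, so x decreases.
∂L/∂y = -36(y - 2)(y + 3)(y + 4); at y=-6 this is 1728, so y decreases.
The x-coordinate has no critical point in that direction and runs off to infinity.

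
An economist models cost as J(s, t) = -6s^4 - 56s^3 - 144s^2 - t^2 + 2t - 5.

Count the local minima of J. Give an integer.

J separates as a function of s plus a function of t, so ∇J=0 decouples.
∂J/∂s = -24s(s + 3)(s + 4) = 0 at s ∈ {-4, -3, 0}; ∂J/∂t = -2(t - 1) = 0 at t ∈ {1}.
The Hessian is diagonal: diag(J_ss, J_tt). Second derivatives: J_ss(-4)=-96, J_ss(-3)=72, J_ss(0)=-288; J_tt(1)=-2.
Local minima occur where both diagonal entries positive: none. Count: 0.

0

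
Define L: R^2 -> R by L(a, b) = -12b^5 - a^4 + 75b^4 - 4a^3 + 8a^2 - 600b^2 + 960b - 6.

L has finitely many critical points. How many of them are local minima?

2

L separates as a function of a plus a function of b, so ∇L=0 decouples.
∂L/∂a = -4a(a - 1)(a + 4) = 0 at a ∈ {-4, 0, 1}; ∂L/∂b = -60(b - 4)(b - 2)(b - 1)(b + 2) = 0 at b ∈ {-2, 1, 2, 4}.
The Hessian is diagonal: diag(L_aa, L_bb). Second derivatives: L_aa(-4)=-80, L_aa(0)=16, L_aa(1)=-20; L_bb(-2)=4320, L_bb(1)=-540, L_bb(2)=480, L_bb(4)=-2160.
Local minima occur where both diagonal entries positive: (0, -2), (0, 2). Count: 2.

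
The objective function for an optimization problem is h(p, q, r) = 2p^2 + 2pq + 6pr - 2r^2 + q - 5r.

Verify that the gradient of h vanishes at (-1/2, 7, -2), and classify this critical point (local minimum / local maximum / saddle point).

∇h = (4p + 2q + 6r, 2p + 1, 6p - 4r - 5); substituting (-1/2, 7, -2) gives ∇h = (0, 0, 0), so (-1/2, 7, -2) is indeed a critical point.
The Hessian is constant: H = [[4, 2, 6], [2, 0, 0], [6, 0, -4]].
Leading principal minors: Δ₁ = 4, Δ₂ = -4, Δ₃ = 16.
The minors fit neither the all-positive nor the alternating-sign pattern, so H is indefinite: a saddle point.

saddle point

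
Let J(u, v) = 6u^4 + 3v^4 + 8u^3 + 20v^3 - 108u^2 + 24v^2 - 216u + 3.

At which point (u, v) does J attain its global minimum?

(3, -4)

J(u,v) separates as P(u) + Q(v) + 3, so its minimum is min P + min Q + 3.
P'(u) = 24(u - 3)(u + 1)(u + 3) vanishes at u ∈ {-3, -1, 3}; Q'(v) = 12v(v + 1)(v + 4) vanishes at v ∈ {-4, -1, 0}.
Local minima of P (where P''>0): P(-3)=-54, P(3)=-918. Local minima of Q: Q(-4)=-128, Q(0)=0.
So the global minimum of J is P(3) + Q(-4) + 3 = -918 − 128 + 3 = -1043, attained at (3, -4).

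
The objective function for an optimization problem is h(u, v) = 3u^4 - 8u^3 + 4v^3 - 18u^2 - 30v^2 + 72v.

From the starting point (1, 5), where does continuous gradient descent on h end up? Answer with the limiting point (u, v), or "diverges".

(3, 3)

h is separable, so gradient descent decouples: u follows -∂h/∂u, v follows -∂h/∂v.
∂h/∂u = 12u(u - 3)(u + 1); at u=1 this is -48, so u increases.
∂h/∂v = 12(v - 3)(v - 2); at v=5 this is 72, so v decreases.
u converges to its nearest critical value 3 (a local min of the u-part); v converges to 3. The iterate converges to (3, 3).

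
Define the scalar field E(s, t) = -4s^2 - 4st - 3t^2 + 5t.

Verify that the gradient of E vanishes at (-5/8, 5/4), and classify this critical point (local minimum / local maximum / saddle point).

∇E = (-8s - 4t, -4s - 6t + 5); substituting (-5/8, 5/4) gives ∇E = (0, 0), so (-5/8, 5/4) is indeed a critical point.
The Hessian of E is constant: H = [[-8, -4], [-4, -6]].
det(H) = (-8)·(-6) − (-4)² = 32.
det(H) > 0 and tr(H) = -14 < 0, so H is negative definite and the point is a local maximum.

local maximum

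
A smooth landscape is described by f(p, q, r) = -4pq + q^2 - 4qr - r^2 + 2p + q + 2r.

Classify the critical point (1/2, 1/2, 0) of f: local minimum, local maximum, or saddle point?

The Hessian is constant: H = [[0, -4, 0], [-4, 2, -4], [0, -4, -2]].
Leading principal minors: Δ₁ = 0, Δ₂ = -16, Δ₃ = 32.
The minors fit neither the all-positive nor the alternating-sign pattern, so H is indefinite: a saddle point.

saddle point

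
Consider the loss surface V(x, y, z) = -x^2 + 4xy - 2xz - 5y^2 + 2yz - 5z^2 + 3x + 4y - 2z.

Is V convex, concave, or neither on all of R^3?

concave

V is quadratic, so its Hessian is the constant matrix H = [[-2, 4, -2], [4, -10, 2], [-2, 2, -10]].
Leading principal minors: -2, 4, -24.
Signs alternate −, +, − ⇒ H ≺ 0 ⇒ concave.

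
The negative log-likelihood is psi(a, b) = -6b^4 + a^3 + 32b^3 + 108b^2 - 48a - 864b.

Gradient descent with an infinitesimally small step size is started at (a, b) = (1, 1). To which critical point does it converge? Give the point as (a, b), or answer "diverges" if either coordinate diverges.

psi is separable, so gradient descent decouples: a follows -∂psi/∂a, b follows -∂psi/∂b.
∂psi/∂a = 3(a - 4)(a + 4); at a=1 this is -45, so a increases.
∂psi/∂b = -24(b - 4)(b - 3)(b + 3); at b=1 this is -576, so b increases.
a converges to its nearest critical value 4 (a local min of the a-part); b converges to 3. The iterate converges to (4, 3).

(4, 3)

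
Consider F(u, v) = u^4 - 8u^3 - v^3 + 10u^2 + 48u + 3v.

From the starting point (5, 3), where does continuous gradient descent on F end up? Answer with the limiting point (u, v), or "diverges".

diverges

F is separable, so gradient descent decouples: u follows -∂F/∂u, v follows -∂F/∂v.
∂F/∂u = 4(u - 4)(u - 3)(u + 1); at u=5 this is 48, so u decreases.
∂F/∂v = -3(v - 1)(v + 1); at v=3 this is -24, so v increases.
The v-coordinate has no critical point in that direction and runs off to infinity.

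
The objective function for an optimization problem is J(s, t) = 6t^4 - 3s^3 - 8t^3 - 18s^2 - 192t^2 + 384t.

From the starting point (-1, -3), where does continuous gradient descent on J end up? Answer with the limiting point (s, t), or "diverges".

J is separable, so gradient descent decouples: s follows -∂J/∂s, t follows -∂J/∂t.
∂J/∂s = -9s(s + 4); at s=-1 this is 27, so s decreases.
∂J/∂t = 24(t - 4)(t - 1)(t + 4); at t=-3 this is 672, so t decreases.
s converges to its nearest critical value -4 (a local min of the s-part); t converges to -4. The iterate converges to (-4, -4).

(-4, -4)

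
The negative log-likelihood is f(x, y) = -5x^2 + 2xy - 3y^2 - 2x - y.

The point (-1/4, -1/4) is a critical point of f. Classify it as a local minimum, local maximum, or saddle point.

The Hessian of f is constant: H = [[-10, 2], [2, -6]].
det(H) = (-10)·(-6) − 2² = 56.
det(H) > 0 and tr(H) = -16 < 0, so H is negative definite and the point is a local maximum.

local maximum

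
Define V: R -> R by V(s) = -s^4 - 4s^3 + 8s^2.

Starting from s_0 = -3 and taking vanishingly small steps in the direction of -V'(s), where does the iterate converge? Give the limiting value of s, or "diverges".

V'(s) = -4s(s - 1)(s + 4), so V'(-3) = -48.
Gradient descent moves in the -V' direction, i.e. s is increasing.
The nearest critical point in that direction is s = 0, where V'' = 16 > 0 (a local minimum). The iterate converges there.

0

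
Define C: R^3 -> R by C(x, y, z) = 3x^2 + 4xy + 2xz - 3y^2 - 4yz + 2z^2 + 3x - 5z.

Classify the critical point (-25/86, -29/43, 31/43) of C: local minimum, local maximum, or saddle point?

saddle point

The Hessian is constant: H = [[6, 4, 2], [4, -6, -4], [2, -4, 4]].
Leading principal minors: Δ₁ = 6, Δ₂ = -52, Δ₃ = -344.
The minors fit neither the all-positive nor the alternating-sign pattern, so H is indefinite: a saddle point.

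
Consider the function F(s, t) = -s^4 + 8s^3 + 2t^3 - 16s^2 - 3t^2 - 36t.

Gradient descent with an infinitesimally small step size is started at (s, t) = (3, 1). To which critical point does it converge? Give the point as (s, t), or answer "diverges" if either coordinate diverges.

F is separable, so gradient descent decouples: s follows -∂F/∂s, t follows -∂F/∂t.
∂F/∂s = -4s(s - 4)(s - 2); at s=3 this is 12, so s decreases.
∂F/∂t = 6(t - 3)(t + 2); at t=1 this is -36, so t increases.
s converges to its nearest critical value 2 (a local min of the s-part); t converges to 3. The iterate converges to (2, 3).

(2, 3)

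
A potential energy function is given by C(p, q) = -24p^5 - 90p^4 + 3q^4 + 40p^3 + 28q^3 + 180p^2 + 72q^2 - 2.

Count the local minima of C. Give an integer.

4

C separates as a function of p plus a function of q, so ∇C=0 decouples.
∂C/∂p = -120p(p - 1)(p + 1)(p + 3) = 0 at p ∈ {-3, -1, 0, 1}; ∂C/∂q = 12q(q + 3)(q + 4) = 0 at q ∈ {-4, -3, 0}.
The Hessian is diagonal: diag(C_pp, C_qq). Second derivatives: C_pp(-3)=2880, C_pp(-1)=-480, C_pp(0)=360, C_pp(1)=-960; C_qq(-4)=48, C_qq(-3)=-36, C_qq(0)=144.
Local minima occur where both diagonal entries positive: (-3, -4), (-3, 0), (0, -4), (0, 0). Count: 4.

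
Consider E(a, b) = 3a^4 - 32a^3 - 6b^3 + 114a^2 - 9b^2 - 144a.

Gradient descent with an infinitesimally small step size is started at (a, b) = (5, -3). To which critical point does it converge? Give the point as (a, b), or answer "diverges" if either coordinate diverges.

E is separable, so gradient descent decouples: a follows -∂E/∂a, b follows -∂E/∂b.
∂E/∂a = 12(a - 4)(a - 3)(a - 1); at a=5 this is 96, so a decreases.
∂E/∂b = -18b(b + 1); at b=-3 this is -108, so b increases.
a converges to its nearest critical value 4 (a local min of the a-part); b converges to -1. The iterate converges to (4, -1).

(4, -1)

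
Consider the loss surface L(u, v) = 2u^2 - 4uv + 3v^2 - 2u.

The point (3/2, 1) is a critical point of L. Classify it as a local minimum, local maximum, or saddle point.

local minimum

The Hessian of L is constant: H = [[4, -4], [-4, 6]].
det(H) = 4·6 − (-4)² = 8.
det(H) > 0 and tr(H) = 10 > 0, so H is positive definite and the point is a local minimum.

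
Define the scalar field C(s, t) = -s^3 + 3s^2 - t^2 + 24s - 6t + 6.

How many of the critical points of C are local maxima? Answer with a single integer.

C separates as a function of s plus a function of t, so ∇C=0 decouples.
∂C/∂s = -3(s - 4)(s + 2) = 0 at s ∈ {-2, 4}; ∂C/∂t = -2(t + 3) = 0 at t ∈ {-3}.
The Hessian is diagonal: diag(C_ss, C_tt). Second derivatives: C_ss(-2)=18, C_ss(4)=-18; C_tt(-3)=-2.
Local maxima occur where both diagonal entries negative: (4, -3). Count: 1.

1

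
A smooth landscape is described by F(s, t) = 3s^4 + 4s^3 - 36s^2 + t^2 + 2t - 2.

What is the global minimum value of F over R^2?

-192

F(s,t) separates as P(s) + Q(t) − 2, so its minimum is min P + min Q − 2.
P'(s) = 12s(s - 2)(s + 3) vanishes at s ∈ {-3, 0, 2}; Q'(t) = 2(t + 1) vanishes at t ∈ {-1}.
Local minima of P (where P''>0): P(-3)=-189, P(2)=-64. Local minima of Q: Q(-1)=-1.
So the global minimum of F is P(-3) + Q(-1) − 2 = -189 − 1 − 2 = -192, attained at (-3, -1).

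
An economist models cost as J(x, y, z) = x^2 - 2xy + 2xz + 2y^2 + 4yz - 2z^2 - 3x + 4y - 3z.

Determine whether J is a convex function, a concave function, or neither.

neither

J is quadratic, so its Hessian is the constant matrix H = [[2, -2, 2], [-2, 4, 4], [2, 4, -4]].
Leading principal minors: 2, 4, -96.
Neither pattern holds ⇒ H is indefinite ⇒ neither convex nor concave.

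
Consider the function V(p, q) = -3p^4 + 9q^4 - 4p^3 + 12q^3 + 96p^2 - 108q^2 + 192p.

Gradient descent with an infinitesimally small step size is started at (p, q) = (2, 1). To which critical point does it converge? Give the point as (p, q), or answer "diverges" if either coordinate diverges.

(-1, 2)

V is separable, so gradient descent decouples: p follows -∂V/∂p, q follows -∂V/∂q.
∂V/∂p = -12(p - 4)(p + 1)(p + 4); at p=2 this is 432, so p decreases.
∂V/∂q = 36q(q - 2)(q + 3); at q=1 this is -144, so q increases.
p converges to its nearest critical value -1 (a local min of the p-part); q converges to 2. The iterate converges to (-1, 2).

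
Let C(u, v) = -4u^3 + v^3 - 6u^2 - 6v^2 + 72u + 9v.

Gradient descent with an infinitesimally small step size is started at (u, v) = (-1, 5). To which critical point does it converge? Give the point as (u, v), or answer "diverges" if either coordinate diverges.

C is separable, so gradient descent decouples: u follows -∂C/∂u, v follows -∂C/∂v.
∂C/∂u = -12(u - 2)(u + 3); at u=-1 this is 72, so u decreases.
∂C/∂v = 3(v - 3)(v - 1); at v=5 this is 24, so v decreases.
u converges to its nearest critical value -3 (a local min of the u-part); v converges to 3. The iterate converges to (-3, 3).

(-3, 3)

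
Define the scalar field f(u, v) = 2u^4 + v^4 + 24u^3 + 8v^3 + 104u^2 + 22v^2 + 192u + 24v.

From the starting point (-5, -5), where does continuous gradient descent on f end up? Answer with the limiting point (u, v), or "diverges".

f is separable, so gradient descent decouples: u follows -∂f/∂u, v follows -∂f/∂v.
∂f/∂u = 8(u + 2)(u + 3)(u + 4); at u=-5 this is -48, so u increases.
∂f/∂v = 4(v + 1)(v + 2)(v + 3); at v=-5 this is -96, so v increases.
u converges to its nearest critical value -4 (a local min of the u-part); v converges to -3. The iterate converges to (-4, -3).

(-4, -3)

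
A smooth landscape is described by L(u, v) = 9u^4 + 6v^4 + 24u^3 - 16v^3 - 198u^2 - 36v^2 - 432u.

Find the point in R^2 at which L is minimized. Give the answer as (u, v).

(3, 3)

L(u,v) separates as P(u) + Q(v), so its minimum is min P + min Q.
P'(u) = 36(u - 3)(u + 1)(u + 4) vanishes at u ∈ {-4, -1, 3}; Q'(v) = 24v(v - 3)(v + 1) vanishes at v ∈ {-1, 0, 3}.
Local minima of P (where P''>0): P(-4)=-672, P(3)=-1701. Local minima of Q: Q(-1)=-14, Q(3)=-270.
So the global minimum of L is P(3) + Q(3) = -1701 − 270 = -1971, attained at (3, 3).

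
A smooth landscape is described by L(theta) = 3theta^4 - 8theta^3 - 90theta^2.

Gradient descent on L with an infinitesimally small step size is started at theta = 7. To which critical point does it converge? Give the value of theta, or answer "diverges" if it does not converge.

L'(theta) = 12theta(theta - 5)(theta + 3), so L'(7) = 1680.
Gradient descent moves in the -L' direction, i.e. theta is decreasing.
The nearest critical point in that direction is theta = 5, where L'' = 480 > 0 (a local minimum). The iterate converges there.

5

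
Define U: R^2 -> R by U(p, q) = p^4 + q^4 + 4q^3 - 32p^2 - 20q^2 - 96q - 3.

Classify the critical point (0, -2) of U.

The mixed partial ∂²U/∂p∂q is 0, so the Hessian at any point is diag(U_pp, U_qq) = diag(4(3p^2 - 16), 4(3q^2 + 6q - 10)).
At (0, -2): H = diag(-64, -40).
Both eigenvalues are negative, so H is negative definite: a local maximum.

local maximum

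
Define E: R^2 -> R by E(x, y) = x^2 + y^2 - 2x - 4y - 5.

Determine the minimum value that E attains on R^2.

-10

E(x,y) separates as P(x) + Q(y) − 5, so its minimum is min P + min Q − 5.
P'(x) = 2x - 2 vanishes at x ∈ {1}; Q'(y) = 2y - 4 vanishes at y ∈ {2}.
Local minima of P (where P''>0): P(1)=-1. Local minima of Q: Q(2)=-4.
So the global minimum of E is P(1) + Q(2) − 5 = -1 − 4 − 5 = -10, attained at (1, 2).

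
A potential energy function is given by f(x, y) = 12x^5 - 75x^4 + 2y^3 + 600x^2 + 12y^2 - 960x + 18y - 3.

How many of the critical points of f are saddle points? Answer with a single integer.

4

f separates as a function of x plus a function of y, so ∇f=0 decouples.
∂f/∂x = 60(x - 4)(x - 2)(x - 1)(x + 2) = 0 at x ∈ {-2, 1, 2, 4}; ∂f/∂y = 6(y + 1)(y + 3) = 0 at y ∈ {-3, -1}.
The Hessian is diagonal: diag(f_xx, f_yy). Second derivatives: f_xx(-2)=-4320, f_xx(1)=540, f_xx(2)=-480, f_xx(4)=2160; f_yy(-3)=-12, f_yy(-1)=12.
Saddle points occur where the two diagonal entries have opposite signs: (-2, -1), (1, -3), (2, -1), (4, -3). Count: 4.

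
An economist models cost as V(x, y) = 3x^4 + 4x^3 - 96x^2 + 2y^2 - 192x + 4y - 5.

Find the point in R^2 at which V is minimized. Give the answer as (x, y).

V(x,y) separates as P(x) + Q(y) − 5, so its minimum is min P + min Q − 5.
P'(x) = 12(x - 4)(x + 1)(x + 4) vanishes at x ∈ {-4, -1, 4}; Q'(y) = 4y + 4 vanishes at y ∈ {-1}.
Local minima of P (where P''>0): P(-4)=-256, P(4)=-1280. Local minima of Q: Q(-1)=-2.
So the global minimum of V is P(4) + Q(-1) − 5 = -1280 − 2 − 5 = -1287, attained at (4, -1).

(4, -1)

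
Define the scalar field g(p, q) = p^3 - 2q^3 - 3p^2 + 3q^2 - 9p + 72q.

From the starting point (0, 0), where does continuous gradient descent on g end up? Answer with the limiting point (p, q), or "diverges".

(3, -3)

g is separable, so gradient descent decouples: p follows -∂g/∂p, q follows -∂g/∂q.
∂g/∂p = 3(p - 3)(p + 1); at p=0 this is -9, so p increases.
∂g/∂q = -6(q - 4)(q + 3); at q=0 this is 72, so q decreases.
p converges to its nearest critical value 3 (a local min of the p-part); q converges to -3. The iterate converges to (3, -3).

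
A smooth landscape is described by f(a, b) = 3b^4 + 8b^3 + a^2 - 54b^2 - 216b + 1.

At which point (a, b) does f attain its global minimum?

(0, 3)

f(a,b) separates as P(a) + Q(b) + 1, so its minimum is min P + min Q + 1.
P'(a) = 2a vanishes at a ∈ {0}; Q'(b) = 12(b - 3)(b + 2)(b + 3) vanishes at b ∈ {-3, -2, 3}.
Local minima of P (where P''>0): P(0)=0. Local minima of Q: Q(-3)=189, Q(3)=-675.
So the global minimum of f is P(0) + Q(3) + 1 = 0 − 675 + 1 = -674, attained at (0, 3).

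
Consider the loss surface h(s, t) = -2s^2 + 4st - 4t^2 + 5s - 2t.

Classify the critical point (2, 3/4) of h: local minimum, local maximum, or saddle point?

local maximum

The Hessian of h is constant: H = [[-4, 4], [4, -8]].
det(H) = (-4)·(-8) − 4² = 16.
det(H) > 0 and tr(H) = -12 < 0, so H is negative definite and the point is a local maximum.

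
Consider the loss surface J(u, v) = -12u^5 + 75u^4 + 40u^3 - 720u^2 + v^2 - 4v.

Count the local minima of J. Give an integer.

2

J separates as a function of u plus a function of v, so ∇J=0 decouples.
∂J/∂u = -60u(u - 4)(u - 3)(u + 2) = 0 at u ∈ {-2, 0, 3, 4}; ∂J/∂v = 2(v - 2) = 0 at v ∈ {2}.
The Hessian is diagonal: diag(J_uu, J_vv). Second derivatives: J_uu(-2)=3600, J_uu(0)=-1440, J_uu(3)=900, J_uu(4)=-1440; J_vv(2)=2.
Local minima occur where both diagonal entries positive: (-2, 2), (3, 2). Count: 2.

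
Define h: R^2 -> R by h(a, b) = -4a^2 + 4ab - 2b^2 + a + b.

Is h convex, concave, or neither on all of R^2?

h is quadratic, so its Hessian is the constant matrix H = [[-8, 4], [4, -4]].
det(H) = 16, tr(H) = -12.
det(H) > 0 and tr(H) < 0, so H is negative definite everywhere: concave.

concave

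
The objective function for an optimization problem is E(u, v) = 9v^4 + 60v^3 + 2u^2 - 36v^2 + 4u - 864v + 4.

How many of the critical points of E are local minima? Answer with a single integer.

2

E separates as a function of u plus a function of v, so ∇E=0 decouples.
∂E/∂u = 4(u + 1) = 0 at u ∈ {-1}; ∂E/∂v = 36(v - 2)(v + 3)(v + 4) = 0 at v ∈ {-4, -3, 2}.
The Hessian is diagonal: diag(E_uu, E_vv). Second derivatives: E_uu(-1)=4; E_vv(-4)=216, E_vv(-3)=-180, E_vv(2)=1080.
Local minima occur where both diagonal entries positive: (-1, -4), (-1, 2). Count: 2.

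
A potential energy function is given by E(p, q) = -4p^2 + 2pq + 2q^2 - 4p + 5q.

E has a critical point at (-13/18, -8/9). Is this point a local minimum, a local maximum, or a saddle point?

The Hessian of E is constant: H = [[-8, 2], [2, 4]].
det(H) = (-8)·4 − 2² = -36.
Since det(H) < 0, H is indefinite and the critical point is a saddle point.

saddle point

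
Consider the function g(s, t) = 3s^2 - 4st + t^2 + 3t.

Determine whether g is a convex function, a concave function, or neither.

neither

g is quadratic, so its Hessian is the constant matrix H = [[6, -4], [-4, 2]].
det(H) = -4, tr(H) = 8.
det(H) < 0, so H is indefinite: neither convex nor concave.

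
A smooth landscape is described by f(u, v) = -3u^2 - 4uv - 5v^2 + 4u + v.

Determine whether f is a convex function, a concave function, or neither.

f is quadratic, so its Hessian is the constant matrix H = [[-6, -4], [-4, -10]].
det(H) = 44, tr(H) = -16.
det(H) > 0 and tr(H) < 0, so H is negative definite everywhere: concave.

concave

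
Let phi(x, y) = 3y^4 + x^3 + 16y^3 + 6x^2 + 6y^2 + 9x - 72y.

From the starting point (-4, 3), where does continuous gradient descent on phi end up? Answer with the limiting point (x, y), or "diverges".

diverges

phi is separable, so gradient descent decouples: x follows -∂phi/∂x, y follows -∂phi/∂y.
∂phi/∂x = 3(x + 1)(x + 3); at x=-4 this is 9, so x decreases.
∂phi/∂y = 12(y - 1)(y + 2)(y + 3); at y=3 this is 720, so y decreases.
The x-coordinate has no critical point in that direction and runs off to infinity.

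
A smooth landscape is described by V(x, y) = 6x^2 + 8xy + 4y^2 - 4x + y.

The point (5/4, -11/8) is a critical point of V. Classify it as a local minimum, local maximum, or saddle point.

The Hessian of V is constant: H = [[12, 8], [8, 8]].
det(H) = 12·8 − 8² = 32.
det(H) > 0 and tr(H) = 20 > 0, so H is positive definite and the point is a local minimum.

local minimum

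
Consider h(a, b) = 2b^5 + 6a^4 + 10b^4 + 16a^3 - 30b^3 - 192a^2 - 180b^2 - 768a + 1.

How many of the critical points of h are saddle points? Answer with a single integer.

h separates as a function of a plus a function of b, so ∇h=0 decouples.
∂h/∂a = 24(a - 4)(a + 2)(a + 4) = 0 at a ∈ {-4, -2, 4}; ∂h/∂b = 10b(b - 3)(b + 3)(b + 4) = 0 at b ∈ {-4, -3, 0, 3}.
The Hessian is diagonal: diag(h_aa, h_bb). Second derivatives: h_aa(-4)=384, h_aa(-2)=-288, h_aa(4)=1152; h_bb(-4)=-280, h_bb(-3)=180, h_bb(0)=-360, h_bb(3)=1260.
Saddle points occur where the two diagonal entries have opposite signs: (-4, -4), (-4, 0), (-2, -3), (-2, 3), (4, -4), (4, 0). Count: 6.

6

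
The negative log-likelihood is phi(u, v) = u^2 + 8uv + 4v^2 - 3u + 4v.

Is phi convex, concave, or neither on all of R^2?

neither

phi is quadratic, so its Hessian is the constant matrix H = [[2, 8], [8, 8]].
det(H) = -48, tr(H) = 10.
det(H) < 0, so H is indefinite: neither convex nor concave.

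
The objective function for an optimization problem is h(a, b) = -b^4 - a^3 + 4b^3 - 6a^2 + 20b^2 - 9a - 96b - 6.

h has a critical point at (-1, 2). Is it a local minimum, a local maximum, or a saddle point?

saddle point

The mixed partial ∂²h/∂a∂b is 0, so the Hessian at any point is diag(h_aa, h_bb) = diag(-6(a + 2), 4(-3b^2 + 6b + 10)).
At (-1, 2): H = diag(-6, 40).
The eigenvalues have opposite signs, so H is indefinite: a saddle point.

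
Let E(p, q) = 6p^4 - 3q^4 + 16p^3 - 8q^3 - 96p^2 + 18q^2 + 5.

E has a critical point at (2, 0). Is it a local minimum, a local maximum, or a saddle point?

local minimum

The mixed partial ∂²E/∂p∂q is 0, so the Hessian at any point is diag(E_pp, E_qq) = diag(24(3p^2 + 4p - 8), 12(-3q^2 - 4q + 3)).
At (2, 0): H = diag(288, 36).
Both eigenvalues are positive, so H is positive definite: a local minimum.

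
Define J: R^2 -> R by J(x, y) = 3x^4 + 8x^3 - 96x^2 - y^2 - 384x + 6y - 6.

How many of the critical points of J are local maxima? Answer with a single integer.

J separates as a function of x plus a function of y, so ∇J=0 decouples.
∂J/∂x = 12(x - 4)(x + 2)(x + 4) = 0 at x ∈ {-4, -2, 4}; ∂J/∂y = -2(y - 3) = 0 at y ∈ {3}.
The Hessian is diagonal: diag(J_xx, J_yy). Second derivatives: J_xx(-4)=192, J_xx(-2)=-144, J_xx(4)=576; J_yy(3)=-2.
Local maxima occur where both diagonal entries negative: (-2, 3). Count: 1.

1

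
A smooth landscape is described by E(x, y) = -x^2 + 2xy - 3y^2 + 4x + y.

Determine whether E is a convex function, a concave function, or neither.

E is quadratic, so its Hessian is the constant matrix H = [[-2, 2], [2, -6]].
det(H) = 8, tr(H) = -8.
det(H) > 0 and tr(H) < 0, so H is negative definite everywhere: concave.

concave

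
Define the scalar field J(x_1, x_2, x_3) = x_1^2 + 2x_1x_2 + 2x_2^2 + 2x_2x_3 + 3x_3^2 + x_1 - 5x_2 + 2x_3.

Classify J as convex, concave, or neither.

convex

J is quadratic, so its Hessian is the constant matrix H = [[2, 2, 0], [2, 4, 2], [0, 2, 6]].
Leading principal minors: 2, 4, 16.
All positive ⇒ H ≻ 0 ⇒ convex.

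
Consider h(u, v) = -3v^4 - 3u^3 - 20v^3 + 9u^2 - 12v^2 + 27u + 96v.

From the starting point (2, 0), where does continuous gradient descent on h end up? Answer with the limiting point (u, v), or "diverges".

h is separable, so gradient descent decouples: u follows -∂h/∂u, v follows -∂h/∂v.
∂h/∂u = -9(u - 3)(u + 1); at u=2 this is 27, so u decreases.
∂h/∂v = -12(v - 1)(v + 2)(v + 4); at v=0 this is 96, so v decreases.
u converges to its nearest critical value -1 (a local min of the u-part); v converges to -2. The iterate converges to (-1, -2).

(-1, -2)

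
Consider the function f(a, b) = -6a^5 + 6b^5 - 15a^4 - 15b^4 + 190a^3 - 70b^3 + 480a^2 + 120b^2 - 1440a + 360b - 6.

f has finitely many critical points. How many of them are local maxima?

f separates as a function of a plus a function of b, so ∇f=0 decouples.
∂f/∂a = -30(a - 4)(a - 1)(a + 3)(a + 4) = 0 at a ∈ {-4, -3, 1, 4}; ∂f/∂b = 30(b - 3)(b - 2)(b + 1)(b + 2) = 0 at b ∈ {-2, -1, 2, 3}.
The Hessian is diagonal: diag(f_aa, f_bb). Second derivatives: f_aa(-4)=1200, f_aa(-3)=-840, f_aa(1)=1800, f_aa(4)=-5040; f_bb(-2)=-600, f_bb(-1)=360, f_bb(2)=-360, f_bb(3)=600.
Local maxima occur where both diagonal entries negative: (-3, -2), (-3, 2), (4, -2), (4, 2). Count: 4.

4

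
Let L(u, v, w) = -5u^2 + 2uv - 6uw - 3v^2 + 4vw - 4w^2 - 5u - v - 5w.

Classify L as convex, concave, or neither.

L is quadratic, so its Hessian is the constant matrix H = [[-10, 2, -6], [2, -6, 4], [-6, 4, -8]].
Leading principal minors: -10, 56, -168.
Signs alternate −, +, − ⇒ H ≺ 0 ⇒ concave.

concave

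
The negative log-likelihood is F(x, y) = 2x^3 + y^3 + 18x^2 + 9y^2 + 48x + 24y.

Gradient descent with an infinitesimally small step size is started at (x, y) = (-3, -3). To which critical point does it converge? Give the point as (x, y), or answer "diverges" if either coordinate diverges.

F is separable, so gradient descent decouples: x follows -∂F/∂x, y follows -∂F/∂y.
∂F/∂x = 6(x + 2)(x + 4); at x=-3 this is -6, so x increases.
∂F/∂y = 3(y + 2)(y + 4); at y=-3 this is -3, so y increases.
x converges to its nearest critical value -2 (a local min of the x-part); y converges to -2. The iterate converges to (-2, -2).

(-2, -2)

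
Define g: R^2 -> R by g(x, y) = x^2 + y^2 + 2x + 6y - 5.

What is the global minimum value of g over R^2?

-15

g(x,y) separates as P(x) + Q(y) − 5, so its minimum is min P + min Q − 5.
P'(x) = 2x + 2 vanishes at x ∈ {-1}; Q'(y) = 2y + 6 vanishes at y ∈ {-3}.
Local minima of P (where P''>0): P(-1)=-1. Local minima of Q: Q(-3)=-9.
So the global minimum of g is P(-1) + Q(-3) − 5 = -1 − 9 − 5 = -15, attained at (-1, -3).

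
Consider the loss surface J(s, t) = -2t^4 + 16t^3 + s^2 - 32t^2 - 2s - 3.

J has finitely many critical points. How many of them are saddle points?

2

J separates as a function of s plus a function of t, so ∇J=0 decouples.
∂J/∂s = 2(s - 1) = 0 at s ∈ {1}; ∂J/∂t = -8t(t - 4)(t - 2) = 0 at t ∈ {0, 2, 4}.
The Hessian is diagonal: diag(J_ss, J_tt). Second derivatives: J_ss(1)=2; J_tt(0)=-64, J_tt(2)=32, J_tt(4)=-64.
Saddle points occur where the two diagonal entries have opposite signs: (1, 0), (1, 4). Count: 2.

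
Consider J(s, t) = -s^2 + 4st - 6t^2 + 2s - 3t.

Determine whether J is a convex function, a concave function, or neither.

J is quadratic, so its Hessian is the constant matrix H = [[-2, 4], [4, -12]].
det(H) = 8, tr(H) = -14.
det(H) > 0 and tr(H) < 0, so H is negative definite everywhere: concave.

concave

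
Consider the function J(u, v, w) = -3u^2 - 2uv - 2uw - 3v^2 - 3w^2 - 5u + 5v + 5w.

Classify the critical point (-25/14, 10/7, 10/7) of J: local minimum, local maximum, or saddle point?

The Hessian is constant: H = [[-6, -2, -2], [-2, -6, 0], [-2, 0, -6]].
Leading principal minors: Δ₁ = -6, Δ₂ = 32, Δ₃ = -168.
The minors alternate sign starting negative (−, +, −), so H is negative definite: a local maximum.

local maximum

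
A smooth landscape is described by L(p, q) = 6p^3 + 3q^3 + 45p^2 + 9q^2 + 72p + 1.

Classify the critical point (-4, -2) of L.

local maximum

The mixed partial ∂²L/∂p∂q is 0, so the Hessian at any point is diag(L_pp, L_qq) = diag(18(2p + 5), 18(q + 1)).
At (-4, -2): H = diag(-54, -18).
Both eigenvalues are negative, so H is negative definite: a local maximum.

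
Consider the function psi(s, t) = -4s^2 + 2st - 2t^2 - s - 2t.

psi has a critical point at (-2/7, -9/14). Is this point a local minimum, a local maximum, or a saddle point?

local maximum

The Hessian of psi is constant: H = [[-8, 2], [2, -4]].
det(H) = (-8)·(-4) − 2² = 28.
det(H) > 0 and tr(H) = -12 < 0, so H is negative definite and the point is a local maximum.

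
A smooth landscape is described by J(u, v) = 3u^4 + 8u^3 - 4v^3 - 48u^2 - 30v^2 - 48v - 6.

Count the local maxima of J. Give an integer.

J separates as a function of u plus a function of v, so ∇J=0 decouples.
∂J/∂u = 12u(u - 2)(u + 4) = 0 at u ∈ {-4, 0, 2}; ∂J/∂v = -12(v + 1)(v + 4) = 0 at v ∈ {-4, -1}.
The Hessian is diagonal: diag(J_uu, J_vv). Second derivatives: J_uu(-4)=288, J_uu(0)=-96, J_uu(2)=144; J_vv(-4)=36, J_vv(-1)=-36.
Local maxima occur where both diagonal entries negative: (0, -1). Count: 1.

1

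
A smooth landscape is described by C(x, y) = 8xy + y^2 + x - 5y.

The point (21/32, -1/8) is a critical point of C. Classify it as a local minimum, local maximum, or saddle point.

saddle point

The Hessian of C is constant: H = [[0, 8], [8, 2]].
det(H) = 0·2 − 8² = -64.
Since det(H) < 0, H is indefinite and the critical point is a saddle point.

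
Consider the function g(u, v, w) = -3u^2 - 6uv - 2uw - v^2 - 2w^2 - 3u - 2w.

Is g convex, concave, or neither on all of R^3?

neither

g is quadratic, so its Hessian is the constant matrix H = [[-6, -6, -2], [-6, -2, 0], [-2, 0, -4]].
Leading principal minors: -6, -24, 104.
Neither pattern holds ⇒ H is indefinite ⇒ neither convex nor concave.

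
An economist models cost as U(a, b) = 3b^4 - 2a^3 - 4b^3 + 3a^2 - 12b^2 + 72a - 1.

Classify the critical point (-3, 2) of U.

The mixed partial ∂²U/∂a∂b is 0, so the Hessian at any point is diag(U_aa, U_bb) = diag(6(-2a + 1), 12(3b^2 - 2b - 2)).
At (-3, 2): H = diag(42, 72).
Both eigenvalues are positive, so H is positive definite: a local minimum.

local minimum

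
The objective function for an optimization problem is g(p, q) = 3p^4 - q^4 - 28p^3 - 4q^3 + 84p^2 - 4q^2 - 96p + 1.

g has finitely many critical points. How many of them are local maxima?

2

g separates as a function of p plus a function of q, so ∇g=0 decouples.
∂g/∂p = 12(p - 4)(p - 2)(p - 1) = 0 at p ∈ {1, 2, 4}; ∂g/∂q = -4q(q + 1)(q + 2) = 0 at q ∈ {-2, -1, 0}.
The Hessian is diagonal: diag(g_pp, g_qq). Second derivatives: g_pp(1)=36, g_pp(2)=-24, g_pp(4)=72; g_qq(-2)=-8, g_qq(-1)=4, g_qq(0)=-8.
Local maxima occur where both diagonal entries negative: (2, -2), (2, 0). Count: 2.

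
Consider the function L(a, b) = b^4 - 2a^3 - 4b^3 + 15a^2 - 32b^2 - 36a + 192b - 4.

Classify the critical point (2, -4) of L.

The mixed partial ∂²L/∂a∂b is 0, so the Hessian at any point is diag(L_aa, L_bb) = diag(6(-2a + 5), 4(3b^2 - 6b - 16)).
At (2, -4): H = diag(6, 224).
Both eigenvalues are positive, so H is positive definite: a local minimum.

local minimum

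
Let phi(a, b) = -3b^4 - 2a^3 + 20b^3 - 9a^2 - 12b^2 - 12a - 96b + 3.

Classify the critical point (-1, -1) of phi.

The mixed partial ∂²phi/∂a∂b is 0, so the Hessian at any point is diag(phi_aa, phi_bb) = diag(-6(2a + 3), 12(-3b^2 + 10b - 2)).
At (-1, -1): H = diag(-6, -180).
Both eigenvalues are negative, so H is negative definite: a local maximum.

local maximum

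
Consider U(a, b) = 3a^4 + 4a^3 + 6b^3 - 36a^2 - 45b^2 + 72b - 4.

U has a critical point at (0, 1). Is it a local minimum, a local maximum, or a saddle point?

local maximum

The mixed partial ∂²U/∂a∂b is 0, so the Hessian at any point is diag(U_aa, U_bb) = diag(12(3a^2 + 2a - 6), 18(2b - 5)).
At (0, 1): H = diag(-72, -54).
Both eigenvalues are negative, so H is negative definite: a local maximum.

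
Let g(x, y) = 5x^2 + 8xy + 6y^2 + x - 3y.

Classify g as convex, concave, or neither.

g is quadratic, so its Hessian is the constant matrix H = [[10, 8], [8, 12]].
det(H) = 56, tr(H) = 22.
det(H) > 0 and tr(H) > 0, so H is positive definite everywhere: convex.

convex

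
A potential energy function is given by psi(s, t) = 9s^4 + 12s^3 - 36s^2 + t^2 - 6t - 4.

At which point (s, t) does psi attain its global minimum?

psi(s,t) separates as P(s) + Q(t) − 4, so its minimum is min P + min Q − 4.
P'(s) = 36s(s - 1)(s + 2) vanishes at s ∈ {-2, 0, 1}; Q'(t) = 2(t - 3) vanishes at t ∈ {3}.
Local minima of P (where P''>0): P(-2)=-96, P(1)=-15. Local minima of Q: Q(3)=-9.
So the global minimum of psi is P(-2) + Q(3) − 4 = -96 − 9 − 4 = -109, attained at (-2, 3).

(-2, 3)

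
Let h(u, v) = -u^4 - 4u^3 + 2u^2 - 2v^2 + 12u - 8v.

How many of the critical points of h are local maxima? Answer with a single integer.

h separates as a function of u plus a function of v, so ∇h=0 decouples.
∂h/∂u = -4(u - 1)(u + 1)(u + 3) = 0 at u ∈ {-3, -1, 1}; ∂h/∂v = -4(v + 2) = 0 at v ∈ {-2}.
The Hessian is diagonal: diag(h_uu, h_vv). Second derivatives: h_uu(-3)=-32, h_uu(-1)=16, h_uu(1)=-32; h_vv(-2)=-4.
Local maxima occur where both diagonal entries negative: (-3, -2), (1, -2). Count: 2.

2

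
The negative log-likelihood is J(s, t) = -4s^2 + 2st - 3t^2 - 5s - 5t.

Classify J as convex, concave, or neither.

concave

J is quadratic, so its Hessian is the constant matrix H = [[-8, 2], [2, -6]].
det(H) = 44, tr(H) = -14.
det(H) > 0 and tr(H) < 0, so H is negative definite everywhere: concave.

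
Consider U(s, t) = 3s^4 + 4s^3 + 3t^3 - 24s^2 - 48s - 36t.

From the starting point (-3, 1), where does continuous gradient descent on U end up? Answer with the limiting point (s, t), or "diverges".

(-2, 2)

U is separable, so gradient descent decouples: s follows -∂U/∂s, t follows -∂U/∂t.
∂U/∂s = 12(s - 2)(s + 1)(s + 2); at s=-3 this is -120, so s increases.
∂U/∂t = 9(t - 2)(t + 2); at t=1 this is -27, so t increases.
s converges to its nearest critical value -2 (a local min of the s-part); t converges to 2. The iterate converges to (-2, 2).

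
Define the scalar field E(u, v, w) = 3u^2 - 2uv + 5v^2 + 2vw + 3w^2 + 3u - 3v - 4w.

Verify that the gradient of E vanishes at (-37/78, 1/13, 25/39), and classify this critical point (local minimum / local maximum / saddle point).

∇E = (6u - 2v + 3, -2u + 10v + 2w - 3, 2v + 6w - 4); substituting (-37/78, 1/13, 25/39) gives ∇E = (0, 0, 0), so (-37/78, 1/13, 25/39) is indeed a critical point.
The Hessian is constant: H = [[6, -2, 0], [-2, 10, 2], [0, 2, 6]].
Leading principal minors: Δ₁ = 6, Δ₂ = 56, Δ₃ = 312.
All leading minors are positive, so H is positive definite: a local minimum.

local minimum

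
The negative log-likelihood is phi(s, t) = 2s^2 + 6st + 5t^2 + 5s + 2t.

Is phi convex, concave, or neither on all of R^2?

phi is quadratic, so its Hessian is the constant matrix H = [[4, 6], [6, 10]].
det(H) = 4, tr(H) = 14.
det(H) > 0 and tr(H) > 0, so H is positive definite everywhere: convex.

convex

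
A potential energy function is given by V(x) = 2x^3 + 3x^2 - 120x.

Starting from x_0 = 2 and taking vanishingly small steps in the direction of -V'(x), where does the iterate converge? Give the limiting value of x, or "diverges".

V'(x) = 6(x - 4)(x + 5), so V'(2) = -84.
Gradient descent moves in the -V' direction, i.e. x is increasing.
The nearest critical point in that direction is x = 4, where V'' = 54 > 0 (a local minimum). The iterate converges there.

4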